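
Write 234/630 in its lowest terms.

13/35

234 = 2 × 3^2 × 13
630 = 2 × 3^2 × 5 × 7
gcd(234, 630) = 2 × 3^2 = 18.
Divide numerator and denominator by 18: 234/630 = 13/35.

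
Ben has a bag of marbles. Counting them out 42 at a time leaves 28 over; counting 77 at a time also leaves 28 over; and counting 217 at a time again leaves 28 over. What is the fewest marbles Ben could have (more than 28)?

N − 28 must be a common multiple of 42, 77, and 217.
42 = 2 × 3 × 7
77 = 7 × 11
217 = 7 × 31
LCM(42, 77, 217) = 2 × 3 × 7 × 11 × 31 = 14322.
Smallest N > 28 is LCM + 28 = 14322 + 28 = 14350.

14350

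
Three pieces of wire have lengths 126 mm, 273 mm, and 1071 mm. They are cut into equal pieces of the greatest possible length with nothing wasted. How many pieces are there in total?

Piece length = gcd(126, 273, 1071).
126 = 2 × 3^2 × 7
273 = 3 × 7 × 13
1071 = 3^2 × 7 × 17
gcd(126, 273, 1071) = 3 × 7 = 21.
Total pieces = 126/21 + 273/21 + 1071/21 = 6 + 13 + 51 = 70.

70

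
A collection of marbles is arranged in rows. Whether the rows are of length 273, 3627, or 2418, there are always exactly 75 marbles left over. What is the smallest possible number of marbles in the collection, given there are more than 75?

N − 75 must be a common multiple of 273, 3627, and 2418.
273 = 3 × 7 × 13
3627 = 3^2 × 13 × 31
2418 = 2 × 3 × 13 × 31
LCM(273, 3627, 2418) = 2 × 3^2 × 7 × 13 × 31 = 50778.
Smallest N > 75 is LCM + 75 = 50778 + 75 = 50853.

50853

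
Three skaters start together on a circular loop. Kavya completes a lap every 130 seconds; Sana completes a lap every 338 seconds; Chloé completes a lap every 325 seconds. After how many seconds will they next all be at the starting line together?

8450 seconds

The first simultaneous occurrence is after LCM of the individual periods.
130 = 2 × 5 × 13
338 = 2 × 13^2
325 = 5^2 × 13
LCM(130, 338, 325) = 2 × 5^2 × 13^2 = 8450.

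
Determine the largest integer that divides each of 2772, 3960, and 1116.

36

2772 = 2^2 × 3^2 × 7 × 11
3960 = 2^3 × 3^2 × 5 × 11
1116 = 2^2 × 3^2 × 31
gcd(2772, 3960, 1116) = 2^2 × 3^2 = 36.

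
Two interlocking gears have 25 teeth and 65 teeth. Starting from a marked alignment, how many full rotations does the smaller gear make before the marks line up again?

They are all back at their starting positions together after one LCM of the periods.
25 = 5^2
65 = 5 × 13
LCM(25, 65) = 5^2 × 13 = 325.
Rotations for period 25: 325 / 25 = 13.

13 rotations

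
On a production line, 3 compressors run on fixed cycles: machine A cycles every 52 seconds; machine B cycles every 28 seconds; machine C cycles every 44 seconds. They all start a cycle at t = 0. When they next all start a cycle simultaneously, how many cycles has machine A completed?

77 cycles

All finish a whole number of cycles simultaneously at t = LCM of the periods.
52 = 2^2 × 13
28 = 2^2 × 7
44 = 2^2 × 11
LCM(52, 28, 44) = 2^2 × 7 × 11 × 13 = 4004.
Cycles for period 52: 4004 / 52 = 77.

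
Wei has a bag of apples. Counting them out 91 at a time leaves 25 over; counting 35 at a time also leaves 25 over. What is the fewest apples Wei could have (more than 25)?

N − 25 must be a common multiple of 91 and 35.
91 = 7 × 13
35 = 5 × 7
LCM(91, 35) = 5 × 7 × 13 = 455.
Smallest N > 25 is LCM + 25 = 455 + 25 = 480.

480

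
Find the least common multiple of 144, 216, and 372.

13392

144 = 2^4 × 3^2
216 = 2^3 × 3^3
372 = 2^2 × 3 × 31
LCM(144, 216, 372) = 2^4 × 3^3 × 31 = 13392.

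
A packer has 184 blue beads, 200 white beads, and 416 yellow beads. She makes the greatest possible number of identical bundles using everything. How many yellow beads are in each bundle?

52

Number of bundles = gcd(184, 200, 416).
184 = 2^3 × 23
200 = 2^3 × 5^2
416 = 2^5 × 13
gcd(184, 200, 416) = 2^3 = 8.
yellow beads per bundle = 416 / 8 = 52.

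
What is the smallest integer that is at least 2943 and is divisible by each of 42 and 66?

3234

The integer must be a common multiple of 42 and 66, so a multiple of their LCM.
42 = 2 × 3 × 7
66 = 2 × 3 × 11
LCM(42, 66) = 2 × 3 × 7 × 11 = 462.
Smallest multiple of 462 that is ≥ 2943: ⌈2943/462⌉ × 462 = 7 × 462 = 3234.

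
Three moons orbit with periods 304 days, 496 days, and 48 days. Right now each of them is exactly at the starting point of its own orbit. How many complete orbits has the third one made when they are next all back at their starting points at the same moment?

589 orbits

They are all back at their starting positions together after one LCM of the periods.
304 = 2^4 × 19
496 = 2^4 × 31
48 = 2^4 × 3
LCM(304, 496, 48) = 2^4 × 3 × 19 × 31 = 28272.
Orbits for period 48: 28272 / 48 = 589.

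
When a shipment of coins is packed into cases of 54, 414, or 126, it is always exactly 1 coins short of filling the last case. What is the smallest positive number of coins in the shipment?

Being 1 short of a full case of size k means N ≡ −1 (mod k), i.e. N + 1 is a multiple of each size.
54 = 2 × 3^3
414 = 2 × 3^2 × 23
126 = 2 × 3^2 × 7
LCM(54, 414, 126) = 2 × 3^3 × 7 × 23 = 8694.
Smallest positive N is 8694 − 1 = 8693.

8693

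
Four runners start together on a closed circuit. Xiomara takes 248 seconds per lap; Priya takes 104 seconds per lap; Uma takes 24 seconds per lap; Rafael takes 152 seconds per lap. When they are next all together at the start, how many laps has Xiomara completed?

741 laps

All finish a whole number of cycles simultaneously at t = LCM of the periods.
248 = 2^3 × 31
104 = 2^3 × 13
24 = 2^3 × 3
152 = 2^3 × 19
LCM(248, 104, 24, 152) = 2^3 × 3 × 13 × 19 × 31 = 183768.
Laps for period 248: 183768 / 248 = 741.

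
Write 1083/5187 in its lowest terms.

1083 = 3 × 19^2
5187 = 3 × 7 × 13 × 19
gcd(1083, 5187) = 3 × 19 = 57.
Divide numerator and denominator by 57: 1083/5187 = 19/91.

19/91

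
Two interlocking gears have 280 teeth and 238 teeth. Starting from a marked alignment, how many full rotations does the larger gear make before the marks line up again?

17 rotations

They are all back at their starting positions together after one LCM of the periods.
280 = 2^3 × 5 × 7
238 = 2 × 7 × 17
LCM(280, 238) = 2^3 × 5 × 7 × 17 = 4760.
Rotations for period 280: 4760 / 280 = 17.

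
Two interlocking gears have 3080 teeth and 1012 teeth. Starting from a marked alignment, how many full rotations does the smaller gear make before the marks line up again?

The first common completion time is the LCM of the periods.
3080 = 2^3 × 5 × 7 × 11
1012 = 2^2 × 11 × 23
LCM(3080, 1012) = 2^3 × 5 × 7 × 11 × 23 = 70840.
Rotations for period 1012: 70840 / 1012 = 70.

70 rotations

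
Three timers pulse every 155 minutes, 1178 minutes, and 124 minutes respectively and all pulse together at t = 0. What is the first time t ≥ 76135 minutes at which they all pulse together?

82460 minutes

Joint pulses occur at multiples of LCM(155, 1178, 124).
155 = 5 × 31
1178 = 2 × 19 × 31
124 = 2^2 × 31
LCM(155, 1178, 124) = 2^2 × 5 × 19 × 31 = 11780.
Smallest multiple of 11780 that is ≥ 76135: ⌈76135/11780⌉ × 11780 = 7 × 11780 = 82460.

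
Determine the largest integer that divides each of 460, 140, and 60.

20

460 = 2^2 × 5 × 23
140 = 2^2 × 5 × 7
60 = 2^2 × 3 × 5
gcd(460, 140, 60) = 2^2 × 5 = 20.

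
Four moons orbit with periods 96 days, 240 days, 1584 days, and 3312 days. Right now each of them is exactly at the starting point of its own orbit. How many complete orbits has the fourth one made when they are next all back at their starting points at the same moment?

All finish a whole number of cycles simultaneously at t = LCM of the periods.
96 = 2^5 × 3
240 = 2^4 × 3 × 5
1584 = 2^4 × 3^2 × 11
3312 = 2^4 × 3^2 × 23
LCM(96, 240, 1584, 3312) = 2^5 × 3^2 × 5 × 11 × 23 = 364320.
Orbits for period 3312: 364320 / 3312 = 110.

110 orbits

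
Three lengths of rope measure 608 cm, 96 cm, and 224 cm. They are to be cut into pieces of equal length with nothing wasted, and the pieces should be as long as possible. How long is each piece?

The greatest length dividing all of 608, 96, and 224 is their gcd.
608 = 2^5 × 19
96 = 2^5 × 3
224 = 2^5 × 7
gcd(608, 96, 224) = 2^5 = 32.

32 cm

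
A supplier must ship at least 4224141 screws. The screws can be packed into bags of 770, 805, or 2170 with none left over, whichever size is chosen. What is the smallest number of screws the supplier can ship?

The number of screws must be a common multiple of 770, 805, and 2170, so a multiple of their LCM.
770 = 2 × 5 × 7 × 11
805 = 5 × 7 × 23
2170 = 2 × 5 × 7 × 31
LCM(770, 805, 2170) = 2 × 5 × 7 × 11 × 23 × 31 = 549010.
Smallest multiple of 549010 that is ≥ 4224141: ⌈4224141/549010⌉ × 549010 = 8 × 549010 = 4392080.

4392080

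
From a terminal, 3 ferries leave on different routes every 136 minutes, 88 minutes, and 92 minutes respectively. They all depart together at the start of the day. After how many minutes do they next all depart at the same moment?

34408 minutes

They coincide at every common multiple of the periods; the first is the LCM.
136 = 2^3 × 17
88 = 2^3 × 11
92 = 2^2 × 23
LCM(136, 88, 92) = 2^3 × 11 × 17 × 23 = 34408.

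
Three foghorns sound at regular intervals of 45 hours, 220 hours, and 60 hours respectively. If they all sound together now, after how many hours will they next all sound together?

They coincide at every common multiple of the periods; the first is the LCM.
45 = 3^2 × 5
220 = 2^2 × 5 × 11
60 = 2^2 × 3 × 5
LCM(45, 220, 60) = 2^2 × 3^2 × 5 × 11 = 1980.

1980 hours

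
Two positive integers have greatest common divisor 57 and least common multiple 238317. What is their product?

For any two positive integers, gcd × lcm = product = 57 × 238317 = 13584069.

13584069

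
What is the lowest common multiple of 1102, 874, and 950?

633650

1102 = 2 × 19 × 29
874 = 2 × 19 × 23
950 = 2 × 5^2 × 19
LCM(1102, 874, 950) = 2 × 5^2 × 19 × 23 × 29 = 633650.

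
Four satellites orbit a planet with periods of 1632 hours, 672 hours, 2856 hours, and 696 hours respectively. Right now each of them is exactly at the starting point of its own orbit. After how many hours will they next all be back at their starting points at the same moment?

The first simultaneous occurrence is after LCM of the individual periods.
1632 = 2^5 × 3 × 17
672 = 2^5 × 3 × 7
2856 = 2^3 × 3 × 7 × 17
696 = 2^3 × 3 × 29
LCM(1632, 672, 2856, 696) = 2^5 × 3 × 7 × 17 × 29 = 331296.

331296 hours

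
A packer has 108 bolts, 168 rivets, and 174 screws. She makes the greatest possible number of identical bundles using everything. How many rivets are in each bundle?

28

Number of bundles = gcd(108, 168, 174).
108 = 2^2 × 3^3
168 = 2^3 × 3 × 7
174 = 2 × 3 × 29
gcd(108, 168, 174) = 2 × 3 = 6.
rivets per bundle = 168 / 6 = 28.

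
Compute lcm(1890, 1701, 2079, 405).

1890 = 2 × 3^3 × 5 × 7
1701 = 3^5 × 7
2079 = 3^3 × 7 × 11
405 = 3^4 × 5
LCM(1890, 1701, 2079, 405) = 2 × 3^5 × 5 × 7 × 11 = 187110.

187110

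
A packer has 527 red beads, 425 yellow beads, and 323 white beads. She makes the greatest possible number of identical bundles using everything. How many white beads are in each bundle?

Number of bundles = gcd(527, 425, 323).
527 = 17 × 31
425 = 5^2 × 17
323 = 17 × 19
gcd(527, 425, 323) = 17.
white beads per bundle = 323 / 17 = 19.

19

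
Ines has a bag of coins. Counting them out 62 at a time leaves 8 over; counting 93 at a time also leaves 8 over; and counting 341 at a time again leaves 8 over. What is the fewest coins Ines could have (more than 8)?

2054

N − 8 must be a common multiple of 62, 93, and 341.
62 = 2 × 31
93 = 3 × 31
341 = 11 × 31
LCM(62, 93, 341) = 2 × 3 × 11 × 31 = 2046.
Smallest N > 8 is LCM + 8 = 2046 + 8 = 2054.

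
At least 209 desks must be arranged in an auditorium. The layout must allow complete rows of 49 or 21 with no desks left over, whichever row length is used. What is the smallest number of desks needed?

294

The number of desks must be a common multiple of 49 and 21, so a multiple of their LCM.
49 = 7^2
21 = 3 × 7
LCM(49, 21) = 3 × 7^2 = 147.
Smallest multiple of 147 that is ≥ 209: ⌈209/147⌉ × 147 = 2 × 147 = 294.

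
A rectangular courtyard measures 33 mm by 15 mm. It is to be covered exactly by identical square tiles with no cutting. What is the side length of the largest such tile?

3 mm

The tile side must divide both 33 and 15, so the largest is their gcd.
33 = 3 × 11
15 = 3 × 5
gcd(33, 15) = 3.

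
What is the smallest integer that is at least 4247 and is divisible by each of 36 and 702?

The integer must be a common multiple of 36 and 702, so a multiple of their LCM.
36 = 2^2 × 3^2
702 = 2 × 3^3 × 13
LCM(36, 702) = 2^2 × 3^3 × 13 = 1404.
Smallest multiple of 1404 that is ≥ 4247: ⌈4247/1404⌉ × 1404 = 4 × 1404 = 5616.

5616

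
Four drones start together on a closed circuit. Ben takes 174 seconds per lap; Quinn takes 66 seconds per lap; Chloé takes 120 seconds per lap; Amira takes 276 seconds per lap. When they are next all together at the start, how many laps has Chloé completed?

They are all back at their starting positions together after one LCM of the periods.
174 = 2 × 3 × 29
66 = 2 × 3 × 11
120 = 2^3 × 3 × 5
276 = 2^2 × 3 × 23
LCM(174, 66, 120, 276) = 2^3 × 3 × 5 × 11 × 23 × 29 = 880440.
Laps for period 120: 880440 / 120 = 7337.

7337 laps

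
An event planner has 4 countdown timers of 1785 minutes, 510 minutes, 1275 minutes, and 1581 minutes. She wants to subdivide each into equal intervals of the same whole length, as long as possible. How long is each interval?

51 minutes

The interval must divide each timer length; the longest such is the gcd.
1785 = 3 × 5 × 7 × 17
510 = 2 × 3 × 5 × 17
1275 = 3 × 5^2 × 17
1581 = 3 × 17 × 31
gcd(1785, 510, 1275, 1581) = 3 × 17 = 51.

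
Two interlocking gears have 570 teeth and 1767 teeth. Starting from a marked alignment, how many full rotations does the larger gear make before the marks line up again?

All finish a whole number of cycles simultaneously at t = LCM of the periods.
570 = 2 × 3 × 5 × 19
1767 = 3 × 19 × 31
LCM(570, 1767) = 2 × 3 × 5 × 19 × 31 = 17670.
Rotations for period 1767: 17670 / 1767 = 10.

10 rotations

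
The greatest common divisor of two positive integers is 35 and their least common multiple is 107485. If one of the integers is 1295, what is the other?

2905

For two integers, gcd × lcm = product, so the other is (35 × 107485) / 1295 = 3761975 / 1295 = 2905.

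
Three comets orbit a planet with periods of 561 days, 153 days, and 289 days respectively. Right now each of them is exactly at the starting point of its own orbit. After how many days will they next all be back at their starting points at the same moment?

We need the least common multiple of the intervals.
561 = 3 × 11 × 17
153 = 3^2 × 17
289 = 17^2
LCM(561, 153, 289) = 3^2 × 11 × 17^2 = 28611.

28611 days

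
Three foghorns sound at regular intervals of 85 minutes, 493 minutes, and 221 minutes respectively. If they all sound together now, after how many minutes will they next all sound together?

32045 minutes

They coincide at every common multiple of the periods; the first is the LCM.
85 = 5 × 17
493 = 17 × 29
221 = 13 × 17
LCM(85, 493, 221) = 5 × 13 × 17 × 29 = 32045.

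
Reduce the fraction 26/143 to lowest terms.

2/11

26 = 2 × 13
143 = 11 × 13
gcd(26, 143) = 13.
Divide numerator and denominator by 13: 26/143 = 2/11.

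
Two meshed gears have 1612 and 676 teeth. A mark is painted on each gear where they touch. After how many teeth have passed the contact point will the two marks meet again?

They coincide at every common multiple of the periods; the first is the LCM.
1612 = 2^2 × 13 × 31
676 = 2^2 × 13^2
LCM(1612, 676) = 2^2 × 13^2 × 31 = 20956.

20956 teeth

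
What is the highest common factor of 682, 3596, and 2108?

62

682 = 2 × 11 × 31
3596 = 2^2 × 29 × 31
2108 = 2^2 × 17 × 31
gcd(682, 3596, 2108) = 2 × 31 = 62.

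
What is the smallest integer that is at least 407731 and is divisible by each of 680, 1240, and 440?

The integer must be a common multiple of 680, 1240, and 440, so a multiple of their LCM.
680 = 2^3 × 5 × 17
1240 = 2^3 × 5 × 31
440 = 2^3 × 5 × 11
LCM(680, 1240, 440) = 2^3 × 5 × 11 × 17 × 31 = 231880.
Smallest multiple of 231880 that is ≥ 407731: ⌈407731/231880⌉ × 231880 = 2 × 231880 = 463760.

463760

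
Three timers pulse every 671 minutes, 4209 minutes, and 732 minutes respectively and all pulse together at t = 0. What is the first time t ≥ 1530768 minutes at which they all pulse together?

Joint pulses occur at multiples of LCM(671, 4209, 732).
671 = 11 × 61
4209 = 3 × 23 × 61
732 = 2^2 × 3 × 61
LCM(671, 4209, 732) = 2^2 × 3 × 11 × 23 × 61 = 185196.
Smallest multiple of 185196 that is ≥ 1530768: ⌈1530768/185196⌉ × 185196 = 9 × 185196 = 1666764.

1666764 minutes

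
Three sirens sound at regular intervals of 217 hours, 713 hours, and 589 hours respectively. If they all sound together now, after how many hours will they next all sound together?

94829 hours

We need the least common multiple of the intervals.
217 = 7 × 31
713 = 23 × 31
589 = 19 × 31
LCM(217, 713, 589) = 7 × 19 × 23 × 31 = 94829.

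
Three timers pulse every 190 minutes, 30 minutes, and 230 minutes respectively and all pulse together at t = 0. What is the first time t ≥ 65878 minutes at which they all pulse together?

78660 minutes

Joint pulses occur at multiples of LCM(190, 30, 230).
190 = 2 × 5 × 19
30 = 2 × 3 × 5
230 = 2 × 5 × 23
LCM(190, 30, 230) = 2 × 3 × 5 × 19 × 23 = 13110.
Smallest multiple of 13110 that is ≥ 65878: ⌈65878/13110⌉ × 13110 = 6 × 13110 = 78660.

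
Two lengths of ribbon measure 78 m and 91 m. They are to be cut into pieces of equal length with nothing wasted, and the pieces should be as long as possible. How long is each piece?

By the Euclidean algorithm:
91 = 1 × 78 + 13
78 = 6 × 13 + 0
gcd(78, 91) = 13.

13 m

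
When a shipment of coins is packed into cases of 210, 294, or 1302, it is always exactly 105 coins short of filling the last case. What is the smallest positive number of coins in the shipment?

Being 105 short of a full case of size k means N ≡ −105 (mod k), i.e. N + 105 is a multiple of each size.
210 = 2 × 3 × 5 × 7
294 = 2 × 3 × 7^2
1302 = 2 × 3 × 7 × 31
LCM(210, 294, 1302) = 2 × 3 × 5 × 7^2 × 31 = 45570.
Smallest positive N is 45570 − 105 = 45465.

45465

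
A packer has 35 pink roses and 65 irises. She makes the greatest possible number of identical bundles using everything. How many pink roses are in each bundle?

Number of bundles = gcd(35, 65).
35 = 5 × 7
65 = 5 × 13
gcd(35, 65) = 5.
pink roses per bundle = 35 / 5 = 7.

7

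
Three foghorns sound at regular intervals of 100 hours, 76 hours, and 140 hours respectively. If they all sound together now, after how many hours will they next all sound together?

13300 hours

The first simultaneous occurrence is after LCM of the individual periods.
100 = 2^2 × 5^2
76 = 2^2 × 19
140 = 2^2 × 5 × 7
LCM(100, 76, 140) = 2^2 × 5^2 × 7 × 19 = 13300.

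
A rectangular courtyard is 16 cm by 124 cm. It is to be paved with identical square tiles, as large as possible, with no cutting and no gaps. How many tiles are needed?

Tile side = gcd(16, 124).
16 = 2^4
124 = 2^2 × 31
gcd(16, 124) = 2^2 = 4.
Tiles: (16/4) × (124/4) = 4 × 31 = 124.

124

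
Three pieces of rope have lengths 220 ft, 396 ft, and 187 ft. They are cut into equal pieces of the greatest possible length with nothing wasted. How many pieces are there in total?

Piece length = gcd(220, 396, 187).
220 = 2^2 × 5 × 11
396 = 2^2 × 3^2 × 11
187 = 11 × 17
gcd(220, 396, 187) = 11.
Total pieces = 220/11 + 396/11 + 187/11 = 20 + 36 + 17 = 73.

73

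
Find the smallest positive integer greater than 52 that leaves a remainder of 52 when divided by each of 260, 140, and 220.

N − 52 must be a common multiple of 260, 140, and 220.
260 = 2^2 × 5 × 13
140 = 2^2 × 5 × 7
220 = 2^2 × 5 × 11
LCM(260, 140, 220) = 2^2 × 5 × 7 × 11 × 13 = 20020.
Smallest N > 52 is LCM + 52 = 20020 + 52 = 20072.

20072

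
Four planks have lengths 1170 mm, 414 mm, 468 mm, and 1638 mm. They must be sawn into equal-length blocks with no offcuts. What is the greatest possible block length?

18 mm

This is the greatest common divisor of 1170, 414, 468, and 1638.
1170 = 2 × 3^2 × 5 × 13
414 = 2 × 3^2 × 23
468 = 2^2 × 3^2 × 13
1638 = 2 × 3^2 × 7 × 13
gcd(1170, 414, 468, 1638) = 2 × 3^2 = 18.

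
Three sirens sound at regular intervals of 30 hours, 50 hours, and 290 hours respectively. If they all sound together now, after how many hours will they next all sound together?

They coincide at every common multiple of the periods; the first is the LCM.
30 = 2 × 3 × 5
50 = 2 × 5^2
290 = 2 × 5 × 29
LCM(30, 50, 290) = 2 × 3 × 5^2 × 29 = 4350.

4350 hours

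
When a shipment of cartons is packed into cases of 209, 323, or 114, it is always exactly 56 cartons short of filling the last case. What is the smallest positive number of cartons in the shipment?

Being 56 short of a full case of size k means N ≡ −56 (mod k), i.e. N + 56 is a multiple of each size.
209 = 11 × 19
323 = 17 × 19
114 = 2 × 3 × 19
LCM(209, 323, 114) = 2 × 3 × 11 × 17 × 19 = 21318.
Smallest positive N is 21318 − 56 = 21262.

21262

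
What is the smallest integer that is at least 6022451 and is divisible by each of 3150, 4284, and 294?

The integer must be a common multiple of 3150, 4284, and 294, so a multiple of their LCM.
3150 = 2 × 3^2 × 5^2 × 7
4284 = 2^2 × 3^2 × 7 × 17
294 = 2 × 3 × 7^2
LCM(3150, 4284, 294) = 2^2 × 3^2 × 5^2 × 7^2 × 17 = 749700.
Smallest multiple of 749700 that is ≥ 6022451: ⌈6022451/749700⌉ × 749700 = 9 × 749700 = 6747300.

6747300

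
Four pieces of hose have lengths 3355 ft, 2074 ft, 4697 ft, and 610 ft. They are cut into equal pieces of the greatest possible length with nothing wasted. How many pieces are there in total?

176

Piece length = gcd(3355, 2074, 4697, 610).
3355 = 5 × 11 × 61
2074 = 2 × 17 × 61
4697 = 7 × 11 × 61
610 = 2 × 5 × 61
gcd(3355, 2074, 4697, 610) = 61.
Total pieces = 3355/61 + 2074/61 + 4697/61 + 610/61 = 55 + 34 + 77 + 10 = 176.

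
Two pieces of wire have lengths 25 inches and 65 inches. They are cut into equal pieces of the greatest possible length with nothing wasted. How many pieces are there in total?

Piece length = gcd(25, 65).
25 = 5^2
65 = 5 × 13
gcd(25, 65) = 5.
Total pieces = 25/5 + 65/5 = 5 + 13 = 18.

18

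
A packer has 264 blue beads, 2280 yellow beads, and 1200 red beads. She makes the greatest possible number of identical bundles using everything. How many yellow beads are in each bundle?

Number of bundles = gcd(264, 2280, 1200).
264 = 2^3 × 3 × 11
2280 = 2^3 × 3 × 5 × 19
1200 = 2^4 × 3 × 5^2
gcd(264, 2280, 1200) = 2^3 × 3 = 24.
yellow beads per bundle = 2280 / 24 = 95.

95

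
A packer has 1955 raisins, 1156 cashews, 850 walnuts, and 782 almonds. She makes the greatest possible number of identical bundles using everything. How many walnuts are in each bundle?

50

Number of bundles = gcd(1955, 1156, 850, 782).
1955 = 5 × 17 × 23
1156 = 2^2 × 17^2
850 = 2 × 5^2 × 17
782 = 2 × 17 × 23
gcd(1955, 1156, 850, 782) = 17.
walnuts per bundle = 850 / 17 = 50.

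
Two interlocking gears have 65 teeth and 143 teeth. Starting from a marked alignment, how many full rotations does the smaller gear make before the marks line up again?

11 rotations

All finish a whole number of cycles simultaneously at t = LCM of the periods.
65 = 5 × 13
143 = 11 × 13
LCM(65, 143) = 5 × 11 × 13 = 715.
Rotations for period 65: 715 / 65 = 11.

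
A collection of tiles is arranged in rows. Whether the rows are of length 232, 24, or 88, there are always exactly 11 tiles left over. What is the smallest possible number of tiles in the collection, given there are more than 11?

N − 11 must be a common multiple of 232, 24, and 88.
232 = 2^3 × 29
24 = 2^3 × 3
88 = 2^3 × 11
LCM(232, 24, 88) = 2^3 × 3 × 11 × 29 = 7656.
Smallest N > 11 is LCM + 11 = 7656 + 11 = 7667.

7667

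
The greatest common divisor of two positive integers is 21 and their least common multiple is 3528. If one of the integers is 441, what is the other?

168

For two integers, gcd × lcm = product, so the other is (21 × 3528) / 441 = 74088 / 441 = 168.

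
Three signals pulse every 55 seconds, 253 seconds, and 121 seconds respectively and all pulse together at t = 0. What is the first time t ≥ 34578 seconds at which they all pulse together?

41745 seconds

Joint pulses occur at multiples of LCM(55, 253, 121).
55 = 5 × 11
253 = 11 × 23
121 = 11^2
LCM(55, 253, 121) = 5 × 11^2 × 23 = 13915.
Smallest multiple of 13915 that is ≥ 34578: ⌈34578/13915⌉ × 13915 = 3 × 13915 = 41745.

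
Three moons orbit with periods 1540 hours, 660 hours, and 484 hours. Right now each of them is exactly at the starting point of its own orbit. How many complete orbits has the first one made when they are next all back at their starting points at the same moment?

The first common completion time is the LCM of the periods.
1540 = 2^2 × 5 × 7 × 11
660 = 2^2 × 3 × 5 × 11
484 = 2^2 × 11^2
LCM(1540, 660, 484) = 2^2 × 3 × 5 × 7 × 11^2 = 50820.
Orbits for period 1540: 50820 / 1540 = 33.

33 orbits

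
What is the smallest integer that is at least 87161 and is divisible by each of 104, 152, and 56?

96824

The integer must be a common multiple of 104, 152, and 56, so a multiple of their LCM.
104 = 2^3 × 13
152 = 2^3 × 19
56 = 2^3 × 7
LCM(104, 152, 56) = 2^3 × 7 × 13 × 19 = 13832.
Smallest multiple of 13832 that is ≥ 87161: ⌈87161/13832⌉ × 13832 = 7 × 13832 = 96824.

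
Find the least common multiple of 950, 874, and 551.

633650

950 = 2 × 5^2 × 19
874 = 2 × 19 × 23
551 = 19 × 29
LCM(950, 874, 551) = 2 × 5^2 × 19 × 23 × 29 = 633650.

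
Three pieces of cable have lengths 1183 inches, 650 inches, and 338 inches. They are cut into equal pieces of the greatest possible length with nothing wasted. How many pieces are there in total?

Piece length = gcd(1183, 650, 338).
1183 = 7 × 13^2
650 = 2 × 5^2 × 13
338 = 2 × 13^2
gcd(1183, 650, 338) = 13.
Total pieces = 1183/13 + 650/13 + 338/13 = 91 + 50 + 26 = 167.

167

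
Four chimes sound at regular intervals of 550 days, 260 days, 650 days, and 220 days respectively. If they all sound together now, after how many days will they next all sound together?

14300 days

The first simultaneous occurrence is after LCM of the individual periods.
550 = 2 × 5^2 × 11
260 = 2^2 × 5 × 13
650 = 2 × 5^2 × 13
220 = 2^2 × 5 × 11
LCM(550, 260, 650, 220) = 2^2 × 5^2 × 11 × 13 = 14300.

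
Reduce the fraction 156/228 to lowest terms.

156 = 2^2 × 3 × 13
228 = 2^2 × 3 × 19
gcd(156, 228) = 2^2 × 3 = 12.
Divide numerator and denominator by 12: 156/228 = 13/19.

13/19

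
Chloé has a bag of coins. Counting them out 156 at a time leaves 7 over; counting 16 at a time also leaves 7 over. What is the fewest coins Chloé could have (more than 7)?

N − 7 must be a common multiple of 156 and 16.
156 = 2^2 × 3 × 13
16 = 2^4
LCM(156, 16) = 2^4 × 3 × 13 = 624.
Smallest N > 7 is LCM + 7 = 624 + 7 = 631.

631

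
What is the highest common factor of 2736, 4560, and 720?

48

2736 = 2^4 × 3^2 × 19
4560 = 2^4 × 3 × 5 × 19
720 = 2^4 × 3^2 × 5
gcd(2736, 4560, 720) = 2^4 × 3 = 48.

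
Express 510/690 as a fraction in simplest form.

510 = 2 × 3 × 5 × 17
690 = 2 × 3 × 5 × 23
gcd(510, 690) = 2 × 3 × 5 = 30.
Divide numerator and denominator by 30: 510/690 = 17/23.

17/23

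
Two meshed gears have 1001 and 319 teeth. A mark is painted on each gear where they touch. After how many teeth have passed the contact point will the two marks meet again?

29029 teeth

We need the least common multiple of the intervals.
1001 = 7 × 11 × 13
319 = 11 × 29
LCM(1001, 319) = 7 × 11 × 13 × 29 = 29029.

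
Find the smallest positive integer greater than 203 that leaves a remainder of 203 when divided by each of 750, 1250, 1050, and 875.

N − 203 must be a common multiple of 750, 1250, 1050, and 875.
750 = 2 × 3 × 5^3
1250 = 2 × 5^4
1050 = 2 × 3 × 5^2 × 7
875 = 5^3 × 7
LCM(750, 1250, 1050, 875) = 2 × 3 × 5^4 × 7 = 26250.
Smallest N > 203 is LCM + 203 = 26250 + 203 = 26453.

26453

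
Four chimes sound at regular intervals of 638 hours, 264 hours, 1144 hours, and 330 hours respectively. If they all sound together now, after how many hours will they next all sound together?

497640 hours

We need the least common multiple of the intervals.
638 = 2 × 11 × 29
264 = 2^3 × 3 × 11
1144 = 2^3 × 11 × 13
330 = 2 × 3 × 5 × 11
LCM(638, 264, 1144, 330) = 2^3 × 3 × 5 × 11 × 13 × 29 = 497640.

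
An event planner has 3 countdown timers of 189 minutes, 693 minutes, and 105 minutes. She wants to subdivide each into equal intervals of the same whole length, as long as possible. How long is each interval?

The interval must divide each timer length; the longest such is the gcd.
189 = 3^3 × 7
693 = 3^2 × 7 × 11
105 = 3 × 5 × 7
gcd(189, 693, 105) = 3 × 7 = 21.

21 minutes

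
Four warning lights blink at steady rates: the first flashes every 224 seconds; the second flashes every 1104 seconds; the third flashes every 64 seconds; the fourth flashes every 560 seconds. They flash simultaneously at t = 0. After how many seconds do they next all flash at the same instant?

154560 seconds

The first simultaneous occurrence is after LCM of the individual periods.
224 = 2^5 × 7
1104 = 2^4 × 3 × 23
64 = 2^6
560 = 2^4 × 5 × 7
LCM(224, 1104, 64, 560) = 2^6 × 3 × 5 × 7 × 23 = 154560.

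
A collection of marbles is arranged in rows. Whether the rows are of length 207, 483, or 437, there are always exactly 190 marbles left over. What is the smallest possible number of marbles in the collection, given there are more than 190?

27721

N − 190 must be a common multiple of 207, 483, and 437.
207 = 3^2 × 23
483 = 3 × 7 × 23
437 = 19 × 23
LCM(207, 483, 437) = 3^2 × 7 × 19 × 23 = 27531.
Smallest N > 190 is LCM + 190 = 27531 + 190 = 27721.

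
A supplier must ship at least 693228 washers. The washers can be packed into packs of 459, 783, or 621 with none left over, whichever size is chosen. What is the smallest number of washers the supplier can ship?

918459

The number of washers must be a common multiple of 459, 783, and 621, so a multiple of their LCM.
459 = 3^3 × 17
783 = 3^3 × 29
621 = 3^3 × 23
LCM(459, 783, 621) = 3^3 × 17 × 23 × 29 = 306153.
Smallest multiple of 306153 that is ≥ 693228: ⌈693228/306153⌉ × 306153 = 3 × 306153 = 918459.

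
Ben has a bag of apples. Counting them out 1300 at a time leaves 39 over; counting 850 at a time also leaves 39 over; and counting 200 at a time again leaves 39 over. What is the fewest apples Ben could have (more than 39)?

44239

N − 39 must be a common multiple of 1300, 850, and 200.
1300 = 2^2 × 5^2 × 13
850 = 2 × 5^2 × 17
200 = 2^3 × 5^2
LCM(1300, 850, 200) = 2^3 × 5^2 × 13 × 17 = 44200.
Smallest N > 39 is LCM + 39 = 44200 + 39 = 44239.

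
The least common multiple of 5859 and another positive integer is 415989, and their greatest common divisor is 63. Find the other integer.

gcd × lcm = product of the two integers, so the other integer is (63 × 415989) / 5859 = 4473.

4473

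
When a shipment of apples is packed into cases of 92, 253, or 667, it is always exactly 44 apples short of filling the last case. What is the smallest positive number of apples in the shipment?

Being 44 short of a full case of size k means N ≡ −44 (mod k), i.e. N + 44 is a multiple of each size.
92 = 2^2 × 23
253 = 11 × 23
667 = 23 × 29
LCM(92, 253, 667) = 2^2 × 11 × 23 × 29 = 29348.
Smallest positive N is 29348 − 44 = 29304.

29304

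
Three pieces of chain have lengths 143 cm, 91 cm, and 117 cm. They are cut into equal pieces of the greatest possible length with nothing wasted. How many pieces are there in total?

Piece length = gcd(143, 91, 117).
143 = 11 × 13
91 = 7 × 13
117 = 3^2 × 13
gcd(143, 91, 117) = 13.
Total pieces = 143/13 + 91/13 + 117/13 = 11 + 7 + 9 = 27.

27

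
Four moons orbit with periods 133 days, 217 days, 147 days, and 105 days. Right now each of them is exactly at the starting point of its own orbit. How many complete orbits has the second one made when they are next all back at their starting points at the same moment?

They are all back at their starting positions together after one LCM of the periods.
133 = 7 × 19
217 = 7 × 31
147 = 3 × 7^2
105 = 3 × 5 × 7
LCM(133, 217, 147, 105) = 3 × 5 × 7^2 × 19 × 31 = 432915.
Orbits for period 217: 432915 / 217 = 1995.

1995 orbits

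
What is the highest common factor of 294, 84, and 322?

294 = 2 × 3 × 7^2
84 = 2^2 × 3 × 7
322 = 2 × 7 × 23
gcd(294, 84, 322) = 2 × 7 = 14.

14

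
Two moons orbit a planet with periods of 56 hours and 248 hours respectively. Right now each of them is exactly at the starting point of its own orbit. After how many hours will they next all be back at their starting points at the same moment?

1736 hours

They coincide at every common multiple of the periods; the first is the LCM.
56 = 2^3 × 7
248 = 2^3 × 31
LCM(56, 248) = 2^3 × 7 × 31 = 1736.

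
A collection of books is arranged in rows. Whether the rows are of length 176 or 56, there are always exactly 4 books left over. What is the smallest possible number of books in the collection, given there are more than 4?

1236

N − 4 must be a common multiple of 176 and 56.
176 = 2^4 × 11
56 = 2^3 × 7
LCM(176, 56) = 2^4 × 7 × 11 = 1232.
Smallest N > 4 is LCM + 4 = 1232 + 4 = 1236.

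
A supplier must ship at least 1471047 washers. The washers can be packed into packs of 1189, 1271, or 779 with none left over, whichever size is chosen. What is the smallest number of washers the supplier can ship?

The number of washers must be a common multiple of 1189, 1271, and 779, so a multiple of their LCM.
1189 = 29 × 41
1271 = 31 × 41
779 = 19 × 41
LCM(1189, 1271, 779) = 19 × 29 × 31 × 41 = 700321.
Smallest multiple of 700321 that is ≥ 1471047: ⌈1471047/700321⌉ × 700321 = 3 × 700321 = 2100963.

2100963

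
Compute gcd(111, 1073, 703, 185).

111 = 3 × 37
1073 = 29 × 37
703 = 19 × 37
185 = 5 × 37
gcd(111, 1073, 703, 185) = 37.

37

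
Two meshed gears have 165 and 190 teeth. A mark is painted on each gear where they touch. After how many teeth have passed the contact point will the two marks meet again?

We need the least common multiple of the intervals.
165 = 3 × 5 × 11
190 = 2 × 5 × 19
LCM(165, 190) = 2 × 3 × 5 × 11 × 19 = 6270.

6270 teeth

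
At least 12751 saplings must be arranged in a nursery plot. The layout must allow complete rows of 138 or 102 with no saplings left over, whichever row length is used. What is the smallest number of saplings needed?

The number of saplings must be a common multiple of 138 and 102, so a multiple of their LCM.
138 = 2 × 3 × 23
102 = 2 × 3 × 17
LCM(138, 102) = 2 × 3 × 17 × 23 = 2346.
Smallest multiple of 2346 that is ≥ 12751: ⌈12751/2346⌉ × 2346 = 6 × 2346 = 14076.

14076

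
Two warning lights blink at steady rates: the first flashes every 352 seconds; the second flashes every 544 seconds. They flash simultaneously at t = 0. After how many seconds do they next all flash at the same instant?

5984 seconds

They coincide at every common multiple of the periods; the first is the LCM.
352 = 2^5 × 11
544 = 2^5 × 17
LCM(352, 544) = 2^5 × 11 × 17 = 5984.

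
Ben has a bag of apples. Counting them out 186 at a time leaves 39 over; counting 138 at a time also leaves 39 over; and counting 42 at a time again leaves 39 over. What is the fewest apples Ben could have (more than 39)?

N − 39 must be a common multiple of 186, 138, and 42.
186 = 2 × 3 × 31
138 = 2 × 3 × 23
42 = 2 × 3 × 7
LCM(186, 138, 42) = 2 × 3 × 7 × 23 × 31 = 29946.
Smallest N > 39 is LCM + 39 = 29946 + 39 = 29985.

29985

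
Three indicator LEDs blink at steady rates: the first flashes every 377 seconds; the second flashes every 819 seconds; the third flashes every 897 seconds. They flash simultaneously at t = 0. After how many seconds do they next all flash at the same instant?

546273 seconds

We need the least common multiple of the intervals.
377 = 13 × 29
819 = 3^2 × 7 × 13
897 = 3 × 13 × 23
LCM(377, 819, 897) = 3^2 × 7 × 13 × 23 × 29 = 546273.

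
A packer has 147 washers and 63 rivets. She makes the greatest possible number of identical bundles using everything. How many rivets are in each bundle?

Number of bundles = gcd(147, 63).
147 = 3 × 7^2
63 = 3^2 × 7
gcd(147, 63) = 3 × 7 = 21.
rivets per bundle = 63 / 21 = 3.

3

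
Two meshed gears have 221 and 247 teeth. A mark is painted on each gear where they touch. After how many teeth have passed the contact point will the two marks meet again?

4199 teeth

We need the least common multiple of the intervals.
221 = 13 × 17
247 = 13 × 19
LCM(221, 247) = 13 × 17 × 19 = 4199.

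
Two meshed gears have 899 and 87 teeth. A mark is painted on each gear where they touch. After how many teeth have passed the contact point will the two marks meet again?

2697 teeth

We need the least common multiple of the intervals.
899 = 29 × 31
87 = 3 × 29
LCM(899, 87) = 3 × 29 × 31 = 2697.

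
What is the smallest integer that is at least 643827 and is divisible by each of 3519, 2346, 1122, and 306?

696762

The integer must be a common multiple of 3519, 2346, 1122, and 306, so a multiple of their LCM.
3519 = 3^2 × 17 × 23
2346 = 2 × 3 × 17 × 23
1122 = 2 × 3 × 11 × 17
306 = 2 × 3^2 × 17
LCM(3519, 2346, 1122, 306) = 2 × 3^2 × 11 × 17 × 23 = 77418.
Smallest multiple of 77418 that is ≥ 643827: ⌈643827/77418⌉ × 77418 = 9 × 77418 = 696762.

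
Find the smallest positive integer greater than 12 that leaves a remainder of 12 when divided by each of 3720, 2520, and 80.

N − 12 must be a common multiple of 3720, 2520, and 80.
3720 = 2^3 × 3 × 5 × 31
2520 = 2^3 × 3^2 × 5 × 7
80 = 2^4 × 5
LCM(3720, 2520, 80) = 2^4 × 3^2 × 5 × 7 × 31 = 156240.
Smallest N > 12 is LCM + 12 = 156240 + 12 = 156252.

156252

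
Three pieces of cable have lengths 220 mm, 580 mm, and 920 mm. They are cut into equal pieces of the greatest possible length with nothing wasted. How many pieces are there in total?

86

Piece length = gcd(220, 580, 920).
220 = 2^2 × 5 × 11
580 = 2^2 × 5 × 29
920 = 2^3 × 5 × 23
gcd(220, 580, 920) = 2^2 × 5 = 20.
Total pieces = 220/20 + 580/20 + 920/20 = 11 + 29 + 46 = 86.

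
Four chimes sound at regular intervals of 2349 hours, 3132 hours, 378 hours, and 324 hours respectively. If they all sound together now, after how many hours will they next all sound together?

65772 hours

The first simultaneous occurrence is after LCM of the individual periods.
2349 = 3^4 × 29
3132 = 2^2 × 3^3 × 29
378 = 2 × 3^3 × 7
324 = 2^2 × 3^4
LCM(2349, 3132, 378, 324) = 2^2 × 3^4 × 7 × 29 = 65772.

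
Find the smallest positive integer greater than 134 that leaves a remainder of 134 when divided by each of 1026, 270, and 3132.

297674

N − 134 must be a common multiple of 1026, 270, and 3132.
1026 = 2 × 3^3 × 19
270 = 2 × 3^3 × 5
3132 = 2^2 × 3^3 × 29
LCM(1026, 270, 3132) = 2^2 × 3^3 × 5 × 19 × 29 = 297540.
Smallest N > 134 is LCM + 134 = 297540 + 134 = 297674.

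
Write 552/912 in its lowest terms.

552 = 2^3 × 3 × 23
912 = 2^4 × 3 × 19
gcd(552, 912) = 2^3 × 3 = 24.
Divide numerator and denominator by 24: 552/912 = 23/38.

23/38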